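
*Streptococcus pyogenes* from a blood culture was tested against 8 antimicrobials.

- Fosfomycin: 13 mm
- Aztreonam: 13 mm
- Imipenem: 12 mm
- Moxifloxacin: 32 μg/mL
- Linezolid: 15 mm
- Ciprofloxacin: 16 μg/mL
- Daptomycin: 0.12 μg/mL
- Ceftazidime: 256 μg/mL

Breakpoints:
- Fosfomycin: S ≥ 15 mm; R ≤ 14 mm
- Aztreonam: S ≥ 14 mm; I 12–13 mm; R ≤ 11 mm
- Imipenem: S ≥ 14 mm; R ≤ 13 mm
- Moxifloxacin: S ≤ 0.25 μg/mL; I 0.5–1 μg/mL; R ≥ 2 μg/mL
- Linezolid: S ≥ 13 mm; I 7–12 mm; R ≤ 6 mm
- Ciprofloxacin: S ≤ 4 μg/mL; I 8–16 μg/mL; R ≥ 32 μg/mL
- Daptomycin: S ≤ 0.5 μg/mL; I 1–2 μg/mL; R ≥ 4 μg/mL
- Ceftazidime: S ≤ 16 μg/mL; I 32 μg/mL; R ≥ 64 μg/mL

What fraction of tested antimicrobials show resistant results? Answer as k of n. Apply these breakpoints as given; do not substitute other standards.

Fosfomycin: 13 mm is ≤ 14 mm → R
Aztreonam: 13 mm is in 12–13 mm → I
Imipenem: 12 mm is ≤ 13 mm ⇒ R
Moxifloxacin 32 μg/mL: ≥ 2 μg/mL ⇒ R
Linezolid: 15 mm is ≥ 13 mm — S
Ciprofloxacin: 16 μg/mL is in 8–16 μg/mL → I
Daptomycin 0.12 μg/mL: ≤ 0.5 μg/mL ⇒ Susceptible
Ceftazidime (256 μg/mL) ≥ 64 μg/mL — resistant
Resistant: 4/8

4 of 8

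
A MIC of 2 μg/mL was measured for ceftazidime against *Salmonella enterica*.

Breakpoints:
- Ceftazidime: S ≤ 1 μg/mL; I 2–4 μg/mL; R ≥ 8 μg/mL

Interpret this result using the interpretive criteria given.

Intermediate

Ceftazidime 2 μg/mL: in 2–4 μg/mL — intermediate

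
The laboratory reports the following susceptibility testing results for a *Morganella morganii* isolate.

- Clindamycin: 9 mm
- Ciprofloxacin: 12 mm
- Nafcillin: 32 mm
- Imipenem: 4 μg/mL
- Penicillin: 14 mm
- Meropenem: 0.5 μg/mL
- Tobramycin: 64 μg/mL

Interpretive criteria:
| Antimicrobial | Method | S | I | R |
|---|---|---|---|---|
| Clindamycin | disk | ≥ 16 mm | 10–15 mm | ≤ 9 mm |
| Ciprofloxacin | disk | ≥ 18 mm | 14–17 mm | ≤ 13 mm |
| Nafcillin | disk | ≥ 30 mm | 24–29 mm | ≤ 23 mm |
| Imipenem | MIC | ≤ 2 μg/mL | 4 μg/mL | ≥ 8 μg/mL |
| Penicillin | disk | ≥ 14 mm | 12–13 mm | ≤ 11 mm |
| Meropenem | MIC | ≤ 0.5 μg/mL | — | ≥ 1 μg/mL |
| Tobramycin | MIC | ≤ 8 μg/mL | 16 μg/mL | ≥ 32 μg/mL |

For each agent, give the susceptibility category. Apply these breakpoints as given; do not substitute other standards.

Clindamycin (9 mm) ≤ 9 mm → Resistant
Ciprofloxacin: 12 mm is ≤ 13 mm — Resistant
Nafcillin: 32 mm is ≥ 30 mm ⇒ Susceptible
Imipenem (4 μg/mL) = 4 μg/mL — I
Penicillin (14 mm) ≥ 14 mm ⇒ S
Meropenem (0.5 μg/mL) ≤ 0.5 μg/mL → S
Tobramycin: 64 μg/mL is ≥ 32 μg/mL — resistant

R, R, S, I, S, S, R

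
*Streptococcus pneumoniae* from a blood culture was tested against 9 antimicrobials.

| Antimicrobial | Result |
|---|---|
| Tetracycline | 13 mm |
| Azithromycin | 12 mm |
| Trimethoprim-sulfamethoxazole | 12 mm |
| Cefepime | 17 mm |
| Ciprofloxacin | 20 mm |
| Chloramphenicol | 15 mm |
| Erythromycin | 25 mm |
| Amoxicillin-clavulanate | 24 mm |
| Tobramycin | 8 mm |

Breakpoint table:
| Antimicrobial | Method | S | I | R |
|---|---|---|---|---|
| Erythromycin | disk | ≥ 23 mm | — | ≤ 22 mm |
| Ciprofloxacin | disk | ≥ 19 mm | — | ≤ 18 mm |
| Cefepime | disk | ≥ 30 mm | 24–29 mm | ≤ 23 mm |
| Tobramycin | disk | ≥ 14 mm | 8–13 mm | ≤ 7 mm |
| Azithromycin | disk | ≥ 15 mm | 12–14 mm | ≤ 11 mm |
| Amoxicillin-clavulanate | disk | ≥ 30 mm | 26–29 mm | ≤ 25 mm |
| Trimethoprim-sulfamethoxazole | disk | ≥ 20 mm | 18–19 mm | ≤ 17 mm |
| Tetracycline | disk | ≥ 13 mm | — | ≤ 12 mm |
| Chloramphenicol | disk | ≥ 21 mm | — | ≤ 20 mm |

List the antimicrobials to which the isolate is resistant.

Tetracycline (13 mm) ≥ 13 mm — S
Azithromycin: 12 mm is in 12–14 mm — I
Trimethoprim-sulfamethoxazole: 12 mm is ≤ 17 mm → resistant
Cefepime 17 mm: ≤ 23 mm — R
Ciprofloxacin: 20 mm is ≥ 19 mm — Susceptible
Chloramphenicol: 15 mm is ≤ 20 mm → resistant
Erythromycin 25 mm: ≥ 23 mm → S
Amoxicillin-clavulanate (24 mm) ≤ 25 mm → resistant
Tobramycin 8 mm: in 8–13 mm → intermediate

trimethoprim-sulfamethoxazole, cefepime, chloramphenicol, amoxicillin-clavulanate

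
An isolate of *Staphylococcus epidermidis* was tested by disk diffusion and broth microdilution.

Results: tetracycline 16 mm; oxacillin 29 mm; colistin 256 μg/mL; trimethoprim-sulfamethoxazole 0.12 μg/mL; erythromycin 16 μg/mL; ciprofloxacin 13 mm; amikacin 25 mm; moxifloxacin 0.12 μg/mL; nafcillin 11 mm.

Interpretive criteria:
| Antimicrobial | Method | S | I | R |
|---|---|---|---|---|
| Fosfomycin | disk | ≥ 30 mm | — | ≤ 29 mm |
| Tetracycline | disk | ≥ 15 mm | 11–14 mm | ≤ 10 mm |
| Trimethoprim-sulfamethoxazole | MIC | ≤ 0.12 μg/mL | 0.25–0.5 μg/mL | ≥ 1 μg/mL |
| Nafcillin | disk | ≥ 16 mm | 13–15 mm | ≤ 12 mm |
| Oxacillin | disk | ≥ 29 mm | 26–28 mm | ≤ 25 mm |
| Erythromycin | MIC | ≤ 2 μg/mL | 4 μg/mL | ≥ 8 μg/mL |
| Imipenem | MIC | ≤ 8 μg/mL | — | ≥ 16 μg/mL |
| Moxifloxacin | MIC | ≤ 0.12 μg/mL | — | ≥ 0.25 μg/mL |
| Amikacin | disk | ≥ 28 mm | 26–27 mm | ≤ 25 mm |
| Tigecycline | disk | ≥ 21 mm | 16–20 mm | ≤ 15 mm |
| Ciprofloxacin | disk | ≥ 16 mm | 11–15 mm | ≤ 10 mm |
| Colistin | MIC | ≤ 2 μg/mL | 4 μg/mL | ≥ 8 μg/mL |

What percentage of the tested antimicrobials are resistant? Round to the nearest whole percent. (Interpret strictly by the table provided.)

44%

Tetracycline: 16 mm is ≥ 15 mm — Susceptible
Oxacillin: 29 mm is ≥ 29 mm → Susceptible
Colistin: 256 μg/mL is ≥ 8 μg/mL ⇒ R
Trimethoprim-sulfamethoxazole 0.12 μg/mL: ≤ 0.12 μg/mL → susceptible
Erythromycin 16 μg/mL: ≥ 8 μg/mL → Resistant
Ciprofloxacin 13 mm: in 11–15 mm — Intermediate
Amikacin: 25 mm is ≤ 25 mm ⇒ R
Moxifloxacin: 0.12 μg/mL is ≤ 0.12 μg/mL → susceptible
Nafcillin: 11 mm is ≤ 12 mm → resistant
Resistant: 4/9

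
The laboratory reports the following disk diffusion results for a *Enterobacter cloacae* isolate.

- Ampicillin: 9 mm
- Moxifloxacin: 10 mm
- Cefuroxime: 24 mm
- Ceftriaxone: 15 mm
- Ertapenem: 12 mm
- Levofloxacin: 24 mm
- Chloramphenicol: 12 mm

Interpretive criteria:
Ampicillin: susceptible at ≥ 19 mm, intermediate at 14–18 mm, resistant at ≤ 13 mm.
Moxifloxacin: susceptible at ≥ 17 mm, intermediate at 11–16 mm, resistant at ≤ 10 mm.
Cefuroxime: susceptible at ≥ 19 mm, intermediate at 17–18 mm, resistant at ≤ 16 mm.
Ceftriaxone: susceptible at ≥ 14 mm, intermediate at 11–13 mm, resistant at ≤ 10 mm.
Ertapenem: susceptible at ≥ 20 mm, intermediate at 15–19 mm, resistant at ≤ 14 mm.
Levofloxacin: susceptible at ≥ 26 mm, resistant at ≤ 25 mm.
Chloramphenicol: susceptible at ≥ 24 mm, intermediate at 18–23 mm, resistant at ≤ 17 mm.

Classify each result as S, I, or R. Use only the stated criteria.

R, R, S, S, R, R, R

Ampicillin 9 mm: ≤ 13 mm → R
Moxifloxacin (10 mm) ≤ 10 mm → R
Cefuroxime: 24 mm is ≥ 19 mm → Susceptible
Ceftriaxone: 15 mm is ≥ 14 mm — susceptible
Ertapenem: 12 mm is ≤ 14 mm → Resistant
Levofloxacin 24 mm: ≤ 25 mm ⇒ R
Chloramphenicol: 12 mm is ≤ 17 mm — resistant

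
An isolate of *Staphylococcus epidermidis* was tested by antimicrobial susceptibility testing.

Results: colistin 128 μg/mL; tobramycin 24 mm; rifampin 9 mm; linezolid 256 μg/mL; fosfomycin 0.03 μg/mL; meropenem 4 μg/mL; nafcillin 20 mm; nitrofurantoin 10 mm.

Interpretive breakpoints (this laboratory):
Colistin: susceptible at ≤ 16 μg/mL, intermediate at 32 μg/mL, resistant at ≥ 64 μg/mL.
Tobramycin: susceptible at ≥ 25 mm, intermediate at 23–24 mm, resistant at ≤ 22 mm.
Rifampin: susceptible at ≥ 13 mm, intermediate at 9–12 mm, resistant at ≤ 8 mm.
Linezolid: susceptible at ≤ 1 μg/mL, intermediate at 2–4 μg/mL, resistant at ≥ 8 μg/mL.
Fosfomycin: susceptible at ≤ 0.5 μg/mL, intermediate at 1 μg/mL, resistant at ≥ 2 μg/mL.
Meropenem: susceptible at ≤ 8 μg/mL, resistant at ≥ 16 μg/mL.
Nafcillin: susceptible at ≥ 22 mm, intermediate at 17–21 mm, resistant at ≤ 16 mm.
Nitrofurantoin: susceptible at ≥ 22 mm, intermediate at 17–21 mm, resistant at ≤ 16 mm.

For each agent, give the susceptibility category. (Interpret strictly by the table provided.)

R, I, I, R, S, S, I, R

Colistin 128 μg/mL: ≥ 64 μg/mL ⇒ resistant
Tobramycin: 24 mm is in 23–24 mm — intermediate
Rifampin: 9 mm is in 9–12 mm — intermediate
Linezolid: 256 μg/mL is ≥ 8 μg/mL → resistant
Fosfomycin: 0.03 μg/mL is ≤ 0.5 μg/mL — Susceptible
Meropenem: 4 μg/mL is ≤ 8 μg/mL ⇒ Susceptible
Nafcillin (20 mm) in 17–21 mm → intermediate
Nitrofurantoin (10 mm) ≤ 16 mm → Resistant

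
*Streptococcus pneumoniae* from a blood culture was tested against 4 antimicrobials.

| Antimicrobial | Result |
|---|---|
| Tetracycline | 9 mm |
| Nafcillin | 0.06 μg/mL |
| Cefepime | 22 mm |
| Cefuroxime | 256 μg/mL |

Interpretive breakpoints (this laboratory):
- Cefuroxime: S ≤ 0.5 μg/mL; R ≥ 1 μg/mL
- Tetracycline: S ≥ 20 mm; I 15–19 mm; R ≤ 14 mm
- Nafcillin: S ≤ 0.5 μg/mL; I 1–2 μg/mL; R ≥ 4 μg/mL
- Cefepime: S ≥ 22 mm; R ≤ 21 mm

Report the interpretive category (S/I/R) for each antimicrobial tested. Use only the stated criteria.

R, S, S, R

Tetracycline: 9 mm is ≤ 14 mm ⇒ resistant
Nafcillin: 0.06 μg/mL is ≤ 0.5 μg/mL → Susceptible
Cefepime (22 mm) ≥ 22 mm → S
Cefuroxime: 256 μg/mL is ≥ 1 μg/mL → resistant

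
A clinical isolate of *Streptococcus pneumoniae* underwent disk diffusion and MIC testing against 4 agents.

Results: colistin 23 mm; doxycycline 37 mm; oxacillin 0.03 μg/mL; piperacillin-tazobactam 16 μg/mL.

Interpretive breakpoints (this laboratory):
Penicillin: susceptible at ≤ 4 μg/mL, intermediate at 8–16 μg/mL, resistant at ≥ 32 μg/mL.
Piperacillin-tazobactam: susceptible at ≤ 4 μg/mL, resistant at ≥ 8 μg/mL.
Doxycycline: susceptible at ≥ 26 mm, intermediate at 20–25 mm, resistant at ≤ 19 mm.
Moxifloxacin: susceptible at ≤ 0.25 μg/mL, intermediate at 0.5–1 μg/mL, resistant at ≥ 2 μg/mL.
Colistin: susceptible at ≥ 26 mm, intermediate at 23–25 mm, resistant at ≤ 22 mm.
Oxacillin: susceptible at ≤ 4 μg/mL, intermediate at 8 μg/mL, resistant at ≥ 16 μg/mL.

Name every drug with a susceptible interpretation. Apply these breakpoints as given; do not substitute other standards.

Colistin (23 mm) in 23–25 mm ⇒ Intermediate
Doxycycline (37 mm) ≥ 26 mm → susceptible
Oxacillin 0.03 μg/mL: ≤ 4 μg/mL ⇒ S
Piperacillin-tazobactam (16 μg/mL) ≥ 8 μg/mL → resistant

doxycycline, oxacillin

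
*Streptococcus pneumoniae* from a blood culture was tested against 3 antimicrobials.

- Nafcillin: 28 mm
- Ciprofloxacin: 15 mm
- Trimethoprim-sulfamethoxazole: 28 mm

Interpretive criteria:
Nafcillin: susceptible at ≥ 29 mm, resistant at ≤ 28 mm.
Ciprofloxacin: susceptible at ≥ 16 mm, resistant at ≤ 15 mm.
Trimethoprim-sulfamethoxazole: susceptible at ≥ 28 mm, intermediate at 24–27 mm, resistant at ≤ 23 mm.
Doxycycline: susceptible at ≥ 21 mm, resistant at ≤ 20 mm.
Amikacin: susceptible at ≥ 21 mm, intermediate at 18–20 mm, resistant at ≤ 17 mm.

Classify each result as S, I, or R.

Nafcillin 28 mm: ≤ 28 mm — Resistant
Ciprofloxacin (15 mm) ≤ 15 mm — Resistant
Trimethoprim-sulfamethoxazole (28 mm) ≥ 28 mm → susceptible

R, R, S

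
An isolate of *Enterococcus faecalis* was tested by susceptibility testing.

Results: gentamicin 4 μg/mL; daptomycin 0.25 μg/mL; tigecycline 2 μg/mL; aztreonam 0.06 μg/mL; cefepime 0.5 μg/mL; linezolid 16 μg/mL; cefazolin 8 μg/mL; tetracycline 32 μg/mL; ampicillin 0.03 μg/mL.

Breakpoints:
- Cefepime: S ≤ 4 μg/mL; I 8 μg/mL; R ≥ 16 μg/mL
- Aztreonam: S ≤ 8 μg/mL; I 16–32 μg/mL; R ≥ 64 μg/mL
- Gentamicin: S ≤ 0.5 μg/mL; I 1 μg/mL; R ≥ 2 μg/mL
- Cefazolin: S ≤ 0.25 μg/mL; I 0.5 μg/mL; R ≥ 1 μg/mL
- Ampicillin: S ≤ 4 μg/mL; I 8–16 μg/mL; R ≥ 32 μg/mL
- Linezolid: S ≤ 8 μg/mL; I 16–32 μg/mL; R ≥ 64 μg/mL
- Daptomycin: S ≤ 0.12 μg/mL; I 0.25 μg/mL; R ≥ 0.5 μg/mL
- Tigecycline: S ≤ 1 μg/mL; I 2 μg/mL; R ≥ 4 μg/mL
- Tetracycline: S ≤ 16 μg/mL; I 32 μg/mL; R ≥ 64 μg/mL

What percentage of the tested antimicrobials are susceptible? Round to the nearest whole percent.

33%

Gentamicin (4 μg/mL) ≥ 2 μg/mL → R
Daptomycin (0.25 μg/mL) = 0.25 μg/mL — I
Tigecycline: 2 μg/mL is = 2 μg/mL ⇒ I
Aztreonam (0.06 μg/mL) ≤ 8 μg/mL → S
Cefepime: 0.5 μg/mL is ≤ 4 μg/mL — Susceptible
Linezolid: 16 μg/mL is in 16–32 μg/mL — Intermediate
Cefazolin 8 μg/mL: ≥ 1 μg/mL — Resistant
Tetracycline: 32 μg/mL is = 32 μg/mL → Intermediate
Ampicillin (0.03 μg/mL) ≤ 4 μg/mL — susceptible
Susceptible: 3/9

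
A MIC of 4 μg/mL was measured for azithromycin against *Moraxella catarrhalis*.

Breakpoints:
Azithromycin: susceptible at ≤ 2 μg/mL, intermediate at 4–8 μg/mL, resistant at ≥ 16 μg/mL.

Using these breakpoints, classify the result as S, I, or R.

Azithromycin (4 μg/mL) in 4–8 μg/mL ⇒ I

I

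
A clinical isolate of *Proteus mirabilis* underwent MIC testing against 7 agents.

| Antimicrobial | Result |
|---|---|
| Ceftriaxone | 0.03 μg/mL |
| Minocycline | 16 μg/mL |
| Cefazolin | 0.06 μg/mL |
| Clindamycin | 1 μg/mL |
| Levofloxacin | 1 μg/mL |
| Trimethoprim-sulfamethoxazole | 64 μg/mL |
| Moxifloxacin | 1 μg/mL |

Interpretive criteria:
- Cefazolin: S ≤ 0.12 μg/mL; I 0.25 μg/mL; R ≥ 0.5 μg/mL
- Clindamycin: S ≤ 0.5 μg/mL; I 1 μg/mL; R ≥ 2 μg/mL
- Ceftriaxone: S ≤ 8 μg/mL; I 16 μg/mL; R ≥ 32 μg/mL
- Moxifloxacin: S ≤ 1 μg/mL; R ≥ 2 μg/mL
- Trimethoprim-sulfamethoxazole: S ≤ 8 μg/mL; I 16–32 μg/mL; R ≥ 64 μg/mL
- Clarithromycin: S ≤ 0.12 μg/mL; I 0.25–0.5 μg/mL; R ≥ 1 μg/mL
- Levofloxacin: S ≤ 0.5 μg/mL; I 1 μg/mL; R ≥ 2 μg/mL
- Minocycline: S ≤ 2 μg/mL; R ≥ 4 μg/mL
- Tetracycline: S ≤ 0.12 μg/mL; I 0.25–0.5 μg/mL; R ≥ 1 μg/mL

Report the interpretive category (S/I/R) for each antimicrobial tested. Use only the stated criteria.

S, R, S, I, I, R, S

Ceftriaxone 0.03 μg/mL: ≤ 8 μg/mL → S
Minocycline 16 μg/mL: ≥ 4 μg/mL — resistant
Cefazolin 0.06 μg/mL: ≤ 0.12 μg/mL → Susceptible
Clindamycin 1 μg/mL: = 1 μg/mL ⇒ I
Levofloxacin (1 μg/mL) = 1 μg/mL — I
Trimethoprim-sulfamethoxazole 64 μg/mL: ≥ 64 μg/mL — resistant
Moxifloxacin (1 μg/mL) ≤ 1 μg/mL — Susceptible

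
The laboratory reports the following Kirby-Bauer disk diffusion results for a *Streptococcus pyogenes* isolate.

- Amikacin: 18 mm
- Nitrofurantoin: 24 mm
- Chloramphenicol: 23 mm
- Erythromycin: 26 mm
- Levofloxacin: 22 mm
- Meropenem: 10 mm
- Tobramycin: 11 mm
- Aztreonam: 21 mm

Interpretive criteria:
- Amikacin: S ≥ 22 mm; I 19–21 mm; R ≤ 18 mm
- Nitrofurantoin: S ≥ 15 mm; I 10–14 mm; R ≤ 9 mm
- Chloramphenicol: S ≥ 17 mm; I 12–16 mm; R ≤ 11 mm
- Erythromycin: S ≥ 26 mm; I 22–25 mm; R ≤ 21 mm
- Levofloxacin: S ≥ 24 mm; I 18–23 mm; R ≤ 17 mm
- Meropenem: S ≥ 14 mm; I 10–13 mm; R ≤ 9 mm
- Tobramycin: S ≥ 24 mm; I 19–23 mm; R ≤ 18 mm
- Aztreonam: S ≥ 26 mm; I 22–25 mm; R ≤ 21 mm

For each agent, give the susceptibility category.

Amikacin: 18 mm is ≤ 18 mm → R
Nitrofurantoin (24 mm) ≥ 15 mm ⇒ S
Chloramphenicol (23 mm) ≥ 17 mm ⇒ Susceptible
Erythromycin (26 mm) ≥ 26 mm ⇒ susceptible
Levofloxacin (22 mm) in 18–23 mm — intermediate
Meropenem (10 mm) in 10–13 mm → I
Tobramycin (11 mm) ≤ 18 mm → resistant
Aztreonam: 21 mm is ≤ 21 mm → resistant

R, S, S, S, I, I, R, R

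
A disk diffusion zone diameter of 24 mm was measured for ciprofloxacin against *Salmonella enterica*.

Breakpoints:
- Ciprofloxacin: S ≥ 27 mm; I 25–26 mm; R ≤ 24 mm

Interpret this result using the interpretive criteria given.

Resistant

Ciprofloxacin (24 mm) ≤ 24 mm → resistant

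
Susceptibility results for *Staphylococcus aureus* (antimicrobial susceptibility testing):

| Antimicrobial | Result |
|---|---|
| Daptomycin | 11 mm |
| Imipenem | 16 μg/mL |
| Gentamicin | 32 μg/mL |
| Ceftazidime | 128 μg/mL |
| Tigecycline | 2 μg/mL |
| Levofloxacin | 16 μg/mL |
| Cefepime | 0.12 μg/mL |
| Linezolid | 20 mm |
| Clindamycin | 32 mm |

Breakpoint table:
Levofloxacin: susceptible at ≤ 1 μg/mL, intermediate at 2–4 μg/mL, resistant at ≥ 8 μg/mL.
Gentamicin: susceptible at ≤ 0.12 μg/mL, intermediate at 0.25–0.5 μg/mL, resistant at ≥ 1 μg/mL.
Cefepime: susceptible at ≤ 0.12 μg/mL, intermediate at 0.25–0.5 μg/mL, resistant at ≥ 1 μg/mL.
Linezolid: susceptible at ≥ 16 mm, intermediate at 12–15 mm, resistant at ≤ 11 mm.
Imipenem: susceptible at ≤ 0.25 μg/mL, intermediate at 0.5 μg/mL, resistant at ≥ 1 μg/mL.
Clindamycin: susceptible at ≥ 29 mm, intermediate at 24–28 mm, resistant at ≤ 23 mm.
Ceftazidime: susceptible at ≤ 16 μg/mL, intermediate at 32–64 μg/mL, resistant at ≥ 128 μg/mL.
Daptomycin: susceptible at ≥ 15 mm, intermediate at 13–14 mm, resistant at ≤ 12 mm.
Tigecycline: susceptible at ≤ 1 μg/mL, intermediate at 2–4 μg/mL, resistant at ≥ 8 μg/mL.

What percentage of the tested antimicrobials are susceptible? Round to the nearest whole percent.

33%

Daptomycin 11 mm: ≤ 12 mm — Resistant
Imipenem 16 μg/mL: ≥ 1 μg/mL — resistant
Gentamicin (32 μg/mL) ≥ 1 μg/mL ⇒ Resistant
Ceftazidime 128 μg/mL: ≥ 128 μg/mL ⇒ resistant
Tigecycline 2 μg/mL: in 2–4 μg/mL → I
Levofloxacin: 16 μg/mL is ≥ 8 μg/mL — R
Cefepime: 0.12 μg/mL is ≤ 0.12 μg/mL — Susceptible
Linezolid: 20 mm is ≥ 16 mm ⇒ S
Clindamycin 32 mm: ≥ 29 mm — Susceptible
Susceptible: 3/9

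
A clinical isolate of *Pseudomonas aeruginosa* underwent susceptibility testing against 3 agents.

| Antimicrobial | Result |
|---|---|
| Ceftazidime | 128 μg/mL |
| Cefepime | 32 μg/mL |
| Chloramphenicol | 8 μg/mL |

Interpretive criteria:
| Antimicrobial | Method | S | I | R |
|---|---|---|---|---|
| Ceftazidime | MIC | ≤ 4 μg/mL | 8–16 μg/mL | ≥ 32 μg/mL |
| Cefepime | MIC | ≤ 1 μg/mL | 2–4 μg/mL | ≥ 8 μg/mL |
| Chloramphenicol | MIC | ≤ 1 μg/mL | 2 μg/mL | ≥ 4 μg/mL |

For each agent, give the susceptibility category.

Ceftazidime 128 μg/mL: ≥ 32 μg/mL → R
Cefepime: 32 μg/mL is ≥ 8 μg/mL — Resistant
Chloramphenicol 8 μg/mL: ≥ 4 μg/mL → Resistant

R, R, R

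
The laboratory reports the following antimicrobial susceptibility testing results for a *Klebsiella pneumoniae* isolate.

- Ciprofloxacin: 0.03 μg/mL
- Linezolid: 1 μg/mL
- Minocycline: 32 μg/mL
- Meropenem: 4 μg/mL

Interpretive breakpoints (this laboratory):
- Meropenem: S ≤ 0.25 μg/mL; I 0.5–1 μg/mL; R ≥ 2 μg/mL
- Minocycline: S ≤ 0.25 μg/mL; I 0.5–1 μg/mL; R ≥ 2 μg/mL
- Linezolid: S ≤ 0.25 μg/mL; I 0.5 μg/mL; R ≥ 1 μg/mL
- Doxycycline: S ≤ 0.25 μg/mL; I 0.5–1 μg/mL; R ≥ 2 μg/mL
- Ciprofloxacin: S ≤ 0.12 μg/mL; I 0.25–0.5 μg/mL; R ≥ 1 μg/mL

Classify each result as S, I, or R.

S, R, R, R

Ciprofloxacin (0.03 μg/mL) ≤ 0.12 μg/mL → S
Linezolid (1 μg/mL) ≥ 1 μg/mL → R
Minocycline (32 μg/mL) ≥ 2 μg/mL → Resistant
Meropenem: 4 μg/mL is ≥ 2 μg/mL — R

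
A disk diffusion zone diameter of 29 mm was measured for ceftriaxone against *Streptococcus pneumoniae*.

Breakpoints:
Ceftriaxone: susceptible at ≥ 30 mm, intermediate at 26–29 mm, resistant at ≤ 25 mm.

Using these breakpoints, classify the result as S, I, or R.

Intermediate

Ceftriaxone 29 mm: in 26–29 mm → intermediate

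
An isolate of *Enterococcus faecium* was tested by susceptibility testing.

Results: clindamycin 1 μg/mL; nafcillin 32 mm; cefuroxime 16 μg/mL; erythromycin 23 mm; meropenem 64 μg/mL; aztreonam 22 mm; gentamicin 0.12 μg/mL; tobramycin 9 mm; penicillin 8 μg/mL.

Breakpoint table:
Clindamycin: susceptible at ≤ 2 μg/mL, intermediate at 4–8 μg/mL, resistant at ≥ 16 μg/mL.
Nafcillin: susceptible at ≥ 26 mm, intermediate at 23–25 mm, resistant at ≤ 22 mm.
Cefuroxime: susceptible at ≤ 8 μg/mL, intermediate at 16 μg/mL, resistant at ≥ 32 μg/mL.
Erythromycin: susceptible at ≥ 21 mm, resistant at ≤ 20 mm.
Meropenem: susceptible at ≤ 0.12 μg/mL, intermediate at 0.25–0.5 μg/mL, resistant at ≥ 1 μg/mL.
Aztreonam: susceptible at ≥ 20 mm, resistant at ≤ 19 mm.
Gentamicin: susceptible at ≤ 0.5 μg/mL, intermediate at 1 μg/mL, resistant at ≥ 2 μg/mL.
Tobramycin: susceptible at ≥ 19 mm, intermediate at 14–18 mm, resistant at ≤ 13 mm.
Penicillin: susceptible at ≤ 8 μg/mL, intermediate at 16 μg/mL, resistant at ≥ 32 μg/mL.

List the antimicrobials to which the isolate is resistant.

Clindamycin 1 μg/mL: ≤ 2 μg/mL ⇒ S
Nafcillin 32 mm: ≥ 26 mm — susceptible
Cefuroxime 16 μg/mL: = 16 μg/mL → Intermediate
Erythromycin (23 mm) ≥ 21 mm → susceptible
Meropenem 64 μg/mL: ≥ 1 μg/mL ⇒ Resistant
Aztreonam 22 mm: ≥ 20 mm ⇒ Susceptible
Gentamicin 0.12 μg/mL: ≤ 0.5 μg/mL — Susceptible
Tobramycin 9 mm: ≤ 13 mm → resistant
Penicillin: 8 μg/mL is ≤ 8 μg/mL — Susceptible

meropenem, tobramycin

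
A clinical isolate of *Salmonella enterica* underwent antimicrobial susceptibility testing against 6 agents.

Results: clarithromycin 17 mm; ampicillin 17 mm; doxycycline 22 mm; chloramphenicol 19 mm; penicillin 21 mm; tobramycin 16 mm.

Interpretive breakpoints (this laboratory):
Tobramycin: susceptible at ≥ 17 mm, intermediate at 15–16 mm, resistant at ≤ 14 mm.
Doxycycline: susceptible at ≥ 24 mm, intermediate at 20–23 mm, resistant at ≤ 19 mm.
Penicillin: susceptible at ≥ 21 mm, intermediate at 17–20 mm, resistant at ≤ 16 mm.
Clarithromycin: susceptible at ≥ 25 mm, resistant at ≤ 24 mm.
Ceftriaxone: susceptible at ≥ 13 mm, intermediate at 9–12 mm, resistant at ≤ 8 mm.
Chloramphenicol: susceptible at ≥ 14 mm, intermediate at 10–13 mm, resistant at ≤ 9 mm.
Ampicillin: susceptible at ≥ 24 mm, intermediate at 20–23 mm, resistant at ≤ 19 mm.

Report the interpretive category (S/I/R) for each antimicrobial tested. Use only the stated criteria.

R, R, I, S, S, I

Clarithromycin 17 mm: ≤ 24 mm → Resistant
Ampicillin 17 mm: ≤ 19 mm — resistant
Doxycycline 22 mm: in 20–23 mm → intermediate
Chloramphenicol (19 mm) ≥ 14 mm — S
Penicillin 21 mm: ≥ 21 mm → Susceptible
Tobramycin: 16 mm is in 15–16 mm ⇒ I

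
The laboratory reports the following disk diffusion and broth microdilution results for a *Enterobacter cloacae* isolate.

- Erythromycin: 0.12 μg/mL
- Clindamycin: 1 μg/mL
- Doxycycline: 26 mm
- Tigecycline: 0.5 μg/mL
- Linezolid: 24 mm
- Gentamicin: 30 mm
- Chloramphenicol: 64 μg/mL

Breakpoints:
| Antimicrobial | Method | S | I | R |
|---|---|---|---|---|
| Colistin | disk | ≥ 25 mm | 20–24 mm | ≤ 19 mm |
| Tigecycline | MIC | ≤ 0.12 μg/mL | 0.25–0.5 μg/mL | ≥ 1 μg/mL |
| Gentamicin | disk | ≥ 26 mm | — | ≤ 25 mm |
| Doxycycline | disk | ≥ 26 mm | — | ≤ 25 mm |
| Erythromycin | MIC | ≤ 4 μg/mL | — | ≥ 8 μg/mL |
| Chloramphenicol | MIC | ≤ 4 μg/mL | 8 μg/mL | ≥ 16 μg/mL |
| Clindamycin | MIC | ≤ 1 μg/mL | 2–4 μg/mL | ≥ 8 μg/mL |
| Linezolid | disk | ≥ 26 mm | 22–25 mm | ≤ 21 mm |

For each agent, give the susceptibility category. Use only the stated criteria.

S, S, S, I, I, S, R

Erythromycin: 0.12 μg/mL is ≤ 4 μg/mL → Susceptible
Clindamycin: 1 μg/mL is ≤ 1 μg/mL — S
Doxycycline (26 mm) ≥ 26 mm — Susceptible
Tigecycline (0.5 μg/mL) in 0.25–0.5 μg/mL — Intermediate
Linezolid 24 mm: in 22–25 mm — Intermediate
Gentamicin (30 mm) ≥ 26 mm ⇒ susceptible
Chloramphenicol 64 μg/mL: ≥ 16 μg/mL ⇒ R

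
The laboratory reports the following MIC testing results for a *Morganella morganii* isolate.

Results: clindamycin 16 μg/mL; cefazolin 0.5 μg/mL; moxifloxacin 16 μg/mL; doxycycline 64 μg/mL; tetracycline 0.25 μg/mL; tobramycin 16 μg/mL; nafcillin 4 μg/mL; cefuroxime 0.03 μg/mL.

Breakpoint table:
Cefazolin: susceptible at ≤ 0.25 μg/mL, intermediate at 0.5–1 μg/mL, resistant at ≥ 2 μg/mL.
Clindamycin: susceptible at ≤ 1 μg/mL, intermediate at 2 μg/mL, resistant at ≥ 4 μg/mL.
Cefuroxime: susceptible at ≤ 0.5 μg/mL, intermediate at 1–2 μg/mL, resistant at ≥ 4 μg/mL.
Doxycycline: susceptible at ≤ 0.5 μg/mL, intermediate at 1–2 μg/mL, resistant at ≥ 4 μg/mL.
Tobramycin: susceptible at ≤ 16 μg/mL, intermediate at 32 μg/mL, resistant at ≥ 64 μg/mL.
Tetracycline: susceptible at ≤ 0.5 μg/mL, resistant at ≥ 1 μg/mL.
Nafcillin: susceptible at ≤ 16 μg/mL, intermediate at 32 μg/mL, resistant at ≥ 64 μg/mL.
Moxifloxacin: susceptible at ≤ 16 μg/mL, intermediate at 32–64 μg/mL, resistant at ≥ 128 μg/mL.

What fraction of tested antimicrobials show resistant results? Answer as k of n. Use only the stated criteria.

2 of 8

Clindamycin: 16 μg/mL is ≥ 4 μg/mL — R
Cefazolin 0.5 μg/mL: in 0.5–1 μg/mL — I
Moxifloxacin 16 μg/mL: ≤ 16 μg/mL → Susceptible
Doxycycline (64 μg/mL) ≥ 4 μg/mL ⇒ resistant
Tetracycline: 0.25 μg/mL is ≤ 0.5 μg/mL ⇒ Susceptible
Tobramycin 16 μg/mL: ≤ 16 μg/mL → S
Nafcillin 4 μg/mL: ≤ 16 μg/mL — Susceptible
Cefuroxime 0.03 μg/mL: ≤ 0.5 μg/mL ⇒ Susceptible
Resistant: 2/8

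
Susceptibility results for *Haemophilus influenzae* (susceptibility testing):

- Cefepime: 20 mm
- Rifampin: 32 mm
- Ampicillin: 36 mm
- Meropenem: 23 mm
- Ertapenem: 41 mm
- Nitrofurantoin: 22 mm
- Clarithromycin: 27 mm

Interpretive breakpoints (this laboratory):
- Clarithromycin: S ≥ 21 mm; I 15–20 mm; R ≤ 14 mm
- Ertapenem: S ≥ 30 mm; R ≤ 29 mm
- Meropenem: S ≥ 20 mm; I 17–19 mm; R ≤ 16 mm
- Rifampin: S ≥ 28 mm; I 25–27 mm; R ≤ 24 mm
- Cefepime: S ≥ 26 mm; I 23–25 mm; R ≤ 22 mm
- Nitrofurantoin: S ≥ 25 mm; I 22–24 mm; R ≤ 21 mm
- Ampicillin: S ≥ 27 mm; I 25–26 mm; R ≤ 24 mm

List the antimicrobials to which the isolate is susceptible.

Cefepime 20 mm: ≤ 22 mm — resistant
Rifampin (32 mm) ≥ 28 mm ⇒ Susceptible
Ampicillin (36 mm) ≥ 27 mm — susceptible
Meropenem (23 mm) ≥ 20 mm — Susceptible
Ertapenem: 41 mm is ≥ 30 mm — S
Nitrofurantoin 22 mm: in 22–24 mm → intermediate
Clarithromycin: 27 mm is ≥ 21 mm — susceptible

rifampin, ampicillin, meropenem, ertapenem, clarithromycin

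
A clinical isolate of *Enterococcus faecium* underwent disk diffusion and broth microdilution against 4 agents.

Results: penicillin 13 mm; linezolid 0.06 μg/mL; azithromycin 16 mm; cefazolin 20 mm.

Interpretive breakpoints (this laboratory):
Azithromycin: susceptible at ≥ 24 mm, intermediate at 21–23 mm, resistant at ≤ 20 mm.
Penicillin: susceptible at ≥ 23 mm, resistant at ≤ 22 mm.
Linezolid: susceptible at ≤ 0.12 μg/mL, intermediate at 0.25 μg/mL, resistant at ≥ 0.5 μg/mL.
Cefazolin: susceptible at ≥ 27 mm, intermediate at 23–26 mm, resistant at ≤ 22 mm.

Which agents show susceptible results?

linezolid

Penicillin: 13 mm is ≤ 22 mm — R
Linezolid: 0.06 μg/mL is ≤ 0.12 μg/mL → Susceptible
Azithromycin: 16 mm is ≤ 20 mm ⇒ resistant
Cefazolin 20 mm: ≤ 22 mm ⇒ resistant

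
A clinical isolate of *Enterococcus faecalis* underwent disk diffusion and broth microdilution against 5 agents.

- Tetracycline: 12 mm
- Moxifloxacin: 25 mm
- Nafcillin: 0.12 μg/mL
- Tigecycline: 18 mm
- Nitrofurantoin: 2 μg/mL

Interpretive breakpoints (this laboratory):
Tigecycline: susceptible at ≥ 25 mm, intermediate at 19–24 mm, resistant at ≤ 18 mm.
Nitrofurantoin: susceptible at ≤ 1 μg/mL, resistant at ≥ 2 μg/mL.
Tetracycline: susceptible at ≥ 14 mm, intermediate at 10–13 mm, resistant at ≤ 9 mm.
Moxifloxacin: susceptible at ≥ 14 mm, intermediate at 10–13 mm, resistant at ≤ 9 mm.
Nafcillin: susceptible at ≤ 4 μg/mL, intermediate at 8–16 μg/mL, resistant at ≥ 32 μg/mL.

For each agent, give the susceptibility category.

I, S, S, R, R

Tetracycline 12 mm: in 10–13 mm → I
Moxifloxacin (25 mm) ≥ 14 mm → S
Nafcillin: 0.12 μg/mL is ≤ 4 μg/mL ⇒ susceptible
Tigecycline: 18 mm is ≤ 18 mm ⇒ resistant
Nitrofurantoin (2 μg/mL) ≥ 2 μg/mL — R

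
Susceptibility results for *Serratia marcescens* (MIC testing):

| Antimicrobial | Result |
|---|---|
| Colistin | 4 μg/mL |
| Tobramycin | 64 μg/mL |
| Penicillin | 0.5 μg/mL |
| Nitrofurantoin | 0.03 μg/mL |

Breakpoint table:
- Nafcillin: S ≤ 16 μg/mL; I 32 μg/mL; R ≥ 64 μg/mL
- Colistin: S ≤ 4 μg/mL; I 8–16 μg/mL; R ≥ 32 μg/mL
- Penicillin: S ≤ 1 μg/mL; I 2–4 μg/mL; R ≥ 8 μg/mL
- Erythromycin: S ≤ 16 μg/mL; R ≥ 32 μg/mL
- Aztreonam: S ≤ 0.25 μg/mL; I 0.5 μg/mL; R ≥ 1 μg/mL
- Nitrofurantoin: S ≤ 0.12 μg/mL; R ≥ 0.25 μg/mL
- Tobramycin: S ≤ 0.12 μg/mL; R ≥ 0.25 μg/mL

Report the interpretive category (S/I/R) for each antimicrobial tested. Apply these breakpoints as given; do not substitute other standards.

S, R, S, S

Colistin (4 μg/mL) ≤ 4 μg/mL — S
Tobramycin (64 μg/mL) ≥ 0.25 μg/mL — R
Penicillin (0.5 μg/mL) ≤ 1 μg/mL — Susceptible
Nitrofurantoin: 0.03 μg/mL is ≤ 0.12 μg/mL → S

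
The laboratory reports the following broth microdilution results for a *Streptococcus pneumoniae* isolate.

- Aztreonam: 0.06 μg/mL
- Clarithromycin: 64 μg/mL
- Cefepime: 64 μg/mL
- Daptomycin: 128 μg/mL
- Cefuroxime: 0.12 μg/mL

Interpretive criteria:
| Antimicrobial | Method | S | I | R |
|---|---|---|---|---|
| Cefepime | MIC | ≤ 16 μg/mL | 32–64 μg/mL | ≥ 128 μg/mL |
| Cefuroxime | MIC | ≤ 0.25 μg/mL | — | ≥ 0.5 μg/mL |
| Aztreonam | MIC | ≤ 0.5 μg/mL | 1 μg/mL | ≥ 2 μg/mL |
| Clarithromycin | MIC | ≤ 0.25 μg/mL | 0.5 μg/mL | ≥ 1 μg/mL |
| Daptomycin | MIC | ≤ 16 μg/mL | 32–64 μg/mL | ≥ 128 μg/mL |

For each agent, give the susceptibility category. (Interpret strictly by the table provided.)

S, R, I, R, S

Aztreonam (0.06 μg/mL) ≤ 0.5 μg/mL ⇒ S
Clarithromycin 64 μg/mL: ≥ 1 μg/mL → resistant
Cefepime: 64 μg/mL is in 32–64 μg/mL — I
Daptomycin: 128 μg/mL is ≥ 128 μg/mL — R
Cefuroxime (0.12 μg/mL) ≤ 0.25 μg/mL → S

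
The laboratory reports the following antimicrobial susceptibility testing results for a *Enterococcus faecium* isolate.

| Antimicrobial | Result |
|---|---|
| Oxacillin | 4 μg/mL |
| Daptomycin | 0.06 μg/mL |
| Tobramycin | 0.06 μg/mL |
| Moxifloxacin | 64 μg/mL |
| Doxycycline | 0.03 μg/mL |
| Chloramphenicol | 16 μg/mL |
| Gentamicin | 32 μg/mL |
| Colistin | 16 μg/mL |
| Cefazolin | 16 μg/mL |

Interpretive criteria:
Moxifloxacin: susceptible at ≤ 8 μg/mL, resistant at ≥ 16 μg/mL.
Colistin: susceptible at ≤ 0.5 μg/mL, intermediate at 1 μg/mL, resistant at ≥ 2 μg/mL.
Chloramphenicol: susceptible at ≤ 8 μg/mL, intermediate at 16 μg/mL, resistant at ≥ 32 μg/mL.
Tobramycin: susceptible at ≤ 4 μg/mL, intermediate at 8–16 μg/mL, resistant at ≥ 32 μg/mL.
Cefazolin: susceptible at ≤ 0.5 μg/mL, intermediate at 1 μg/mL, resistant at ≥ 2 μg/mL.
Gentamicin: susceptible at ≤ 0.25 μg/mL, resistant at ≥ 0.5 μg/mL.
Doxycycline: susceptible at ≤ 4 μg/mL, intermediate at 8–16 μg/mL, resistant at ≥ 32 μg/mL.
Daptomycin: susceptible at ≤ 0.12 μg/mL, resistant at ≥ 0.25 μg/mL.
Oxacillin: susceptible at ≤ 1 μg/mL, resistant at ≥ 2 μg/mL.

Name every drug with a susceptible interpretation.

daptomycin, tobramycin, doxycycline

Oxacillin: 4 μg/mL is ≥ 2 μg/mL ⇒ R
Daptomycin 0.06 μg/mL: ≤ 0.12 μg/mL — S
Tobramycin (0.06 μg/mL) ≤ 4 μg/mL ⇒ Susceptible
Moxifloxacin 64 μg/mL: ≥ 16 μg/mL — Resistant
Doxycycline: 0.03 μg/mL is ≤ 4 μg/mL — susceptible
Chloramphenicol 16 μg/mL: = 16 μg/mL ⇒ I
Gentamicin: 32 μg/mL is ≥ 0.5 μg/mL → R
Colistin (16 μg/mL) ≥ 2 μg/mL → Resistant
Cefazolin 16 μg/mL: ≥ 2 μg/mL → resistant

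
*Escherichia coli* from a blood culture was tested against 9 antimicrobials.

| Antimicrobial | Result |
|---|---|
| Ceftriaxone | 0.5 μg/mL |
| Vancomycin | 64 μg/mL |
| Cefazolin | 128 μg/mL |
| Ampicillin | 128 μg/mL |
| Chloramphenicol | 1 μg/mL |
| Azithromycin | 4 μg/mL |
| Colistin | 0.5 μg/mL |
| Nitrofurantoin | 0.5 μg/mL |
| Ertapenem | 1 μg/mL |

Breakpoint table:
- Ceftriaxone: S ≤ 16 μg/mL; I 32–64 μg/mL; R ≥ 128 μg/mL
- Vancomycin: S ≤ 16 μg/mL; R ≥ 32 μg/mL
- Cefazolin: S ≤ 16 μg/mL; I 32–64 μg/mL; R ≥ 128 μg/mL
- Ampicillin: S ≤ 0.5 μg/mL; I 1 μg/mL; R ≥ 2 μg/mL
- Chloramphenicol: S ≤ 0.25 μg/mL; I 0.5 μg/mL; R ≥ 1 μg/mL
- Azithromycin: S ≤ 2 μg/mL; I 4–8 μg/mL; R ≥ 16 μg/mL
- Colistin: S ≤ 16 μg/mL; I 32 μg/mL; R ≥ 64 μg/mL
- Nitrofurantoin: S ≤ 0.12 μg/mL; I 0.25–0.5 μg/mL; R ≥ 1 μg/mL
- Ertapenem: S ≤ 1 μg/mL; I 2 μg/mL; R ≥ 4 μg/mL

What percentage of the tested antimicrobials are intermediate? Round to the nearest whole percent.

Ceftriaxone 0.5 μg/mL: ≤ 16 μg/mL → susceptible
Vancomycin (64 μg/mL) ≥ 32 μg/mL — Resistant
Cefazolin 128 μg/mL: ≥ 128 μg/mL ⇒ R
Ampicillin: 128 μg/mL is ≥ 2 μg/mL — Resistant
Chloramphenicol (1 μg/mL) ≥ 1 μg/mL ⇒ resistant
Azithromycin 4 μg/mL: in 4–8 μg/mL — Intermediate
Colistin 0.5 μg/mL: ≤ 16 μg/mL → Susceptible
Nitrofurantoin: 0.5 μg/mL is in 0.25–0.5 μg/mL ⇒ I
Ertapenem 1 μg/mL: ≤ 1 μg/mL — Susceptible
Intermediate: 2/9

22%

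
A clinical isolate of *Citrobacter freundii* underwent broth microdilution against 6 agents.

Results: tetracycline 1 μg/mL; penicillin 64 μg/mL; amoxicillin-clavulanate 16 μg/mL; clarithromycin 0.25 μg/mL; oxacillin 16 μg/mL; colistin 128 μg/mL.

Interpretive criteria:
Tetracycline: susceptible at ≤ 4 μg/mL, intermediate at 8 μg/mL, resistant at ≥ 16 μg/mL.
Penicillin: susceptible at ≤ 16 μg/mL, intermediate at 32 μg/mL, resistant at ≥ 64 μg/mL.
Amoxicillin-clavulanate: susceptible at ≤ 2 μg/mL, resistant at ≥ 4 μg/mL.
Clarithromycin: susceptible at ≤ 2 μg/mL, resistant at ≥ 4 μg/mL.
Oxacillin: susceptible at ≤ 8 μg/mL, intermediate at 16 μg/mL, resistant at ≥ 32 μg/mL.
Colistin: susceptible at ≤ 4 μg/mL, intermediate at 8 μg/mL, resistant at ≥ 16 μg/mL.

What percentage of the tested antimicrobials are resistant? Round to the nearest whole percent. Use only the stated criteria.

50%

Tetracycline: 1 μg/mL is ≤ 4 μg/mL → Susceptible
Penicillin 64 μg/mL: ≥ 64 μg/mL — R
Amoxicillin-clavulanate 16 μg/mL: ≥ 4 μg/mL → Resistant
Clarithromycin (0.25 μg/mL) ≤ 2 μg/mL ⇒ susceptible
Oxacillin (16 μg/mL) = 16 μg/mL — intermediate
Colistin (128 μg/mL) ≥ 16 μg/mL ⇒ Resistant
Resistant: 3/6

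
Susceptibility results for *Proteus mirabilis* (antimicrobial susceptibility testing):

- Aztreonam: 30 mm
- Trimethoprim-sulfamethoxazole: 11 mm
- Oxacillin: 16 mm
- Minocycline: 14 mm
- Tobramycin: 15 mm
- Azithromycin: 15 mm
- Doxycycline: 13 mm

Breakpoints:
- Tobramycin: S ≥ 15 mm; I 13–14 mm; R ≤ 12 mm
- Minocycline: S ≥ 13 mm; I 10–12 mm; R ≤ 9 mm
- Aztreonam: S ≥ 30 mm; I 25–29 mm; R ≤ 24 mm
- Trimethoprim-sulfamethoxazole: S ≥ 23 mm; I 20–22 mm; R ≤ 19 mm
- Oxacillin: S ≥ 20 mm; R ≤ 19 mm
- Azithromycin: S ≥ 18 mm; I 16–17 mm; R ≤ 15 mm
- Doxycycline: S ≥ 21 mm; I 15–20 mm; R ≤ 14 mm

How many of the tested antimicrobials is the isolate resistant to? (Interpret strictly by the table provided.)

Aztreonam (30 mm) ≥ 30 mm — susceptible
Trimethoprim-sulfamethoxazole (11 mm) ≤ 19 mm ⇒ R
Oxacillin (16 mm) ≤ 19 mm → R
Minocycline 14 mm: ≥ 13 mm → susceptible
Tobramycin (15 mm) ≥ 15 mm — susceptible
Azithromycin 15 mm: ≤ 15 mm — Resistant
Doxycycline 13 mm: ≤ 14 mm — R
Resistant: 4

4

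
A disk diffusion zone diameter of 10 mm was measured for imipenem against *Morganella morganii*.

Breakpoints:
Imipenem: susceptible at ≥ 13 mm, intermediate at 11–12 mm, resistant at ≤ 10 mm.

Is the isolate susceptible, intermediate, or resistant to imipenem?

Imipenem: 10 mm is ≤ 10 mm — R

Resistant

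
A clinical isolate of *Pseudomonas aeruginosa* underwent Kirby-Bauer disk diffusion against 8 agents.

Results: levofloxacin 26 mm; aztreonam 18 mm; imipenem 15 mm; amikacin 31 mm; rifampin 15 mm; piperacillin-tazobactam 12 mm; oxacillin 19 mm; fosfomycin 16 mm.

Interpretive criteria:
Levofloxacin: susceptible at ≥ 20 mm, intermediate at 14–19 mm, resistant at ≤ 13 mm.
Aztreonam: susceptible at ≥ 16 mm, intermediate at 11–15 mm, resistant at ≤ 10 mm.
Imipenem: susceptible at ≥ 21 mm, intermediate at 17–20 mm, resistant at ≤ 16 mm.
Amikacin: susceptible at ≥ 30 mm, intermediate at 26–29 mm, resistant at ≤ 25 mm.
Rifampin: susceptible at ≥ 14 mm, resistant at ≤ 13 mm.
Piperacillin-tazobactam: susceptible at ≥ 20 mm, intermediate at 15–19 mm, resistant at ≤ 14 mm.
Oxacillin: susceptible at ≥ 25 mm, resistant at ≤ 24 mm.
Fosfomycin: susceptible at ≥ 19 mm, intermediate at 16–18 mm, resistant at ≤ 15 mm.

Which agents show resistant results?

imipenem, piperacillin-tazobactam, oxacillin

Levofloxacin (26 mm) ≥ 20 mm ⇒ S
Aztreonam (18 mm) ≥ 16 mm ⇒ Susceptible
Imipenem: 15 mm is ≤ 16 mm — resistant
Amikacin (31 mm) ≥ 30 mm → S
Rifampin (15 mm) ≥ 14 mm — susceptible
Piperacillin-tazobactam: 12 mm is ≤ 14 mm ⇒ resistant
Oxacillin: 19 mm is ≤ 24 mm → Resistant
Fosfomycin: 16 mm is in 16–18 mm — Intermediate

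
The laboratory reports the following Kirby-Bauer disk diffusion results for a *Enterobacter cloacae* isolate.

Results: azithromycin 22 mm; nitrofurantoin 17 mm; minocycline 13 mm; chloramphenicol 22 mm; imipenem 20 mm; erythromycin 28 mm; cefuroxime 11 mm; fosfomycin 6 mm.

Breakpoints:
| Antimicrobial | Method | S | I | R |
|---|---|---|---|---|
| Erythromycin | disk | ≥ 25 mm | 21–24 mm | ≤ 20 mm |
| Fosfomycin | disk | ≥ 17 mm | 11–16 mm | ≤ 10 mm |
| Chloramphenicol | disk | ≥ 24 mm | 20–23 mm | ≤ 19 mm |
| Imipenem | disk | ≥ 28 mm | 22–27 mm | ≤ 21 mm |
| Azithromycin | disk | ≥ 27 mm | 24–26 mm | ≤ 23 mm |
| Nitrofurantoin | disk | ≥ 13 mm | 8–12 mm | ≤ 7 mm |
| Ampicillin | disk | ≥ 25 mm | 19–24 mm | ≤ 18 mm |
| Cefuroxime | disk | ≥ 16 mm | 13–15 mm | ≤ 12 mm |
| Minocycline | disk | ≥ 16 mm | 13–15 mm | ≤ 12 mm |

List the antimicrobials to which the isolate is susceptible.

nitrofurantoin, erythromycin

Azithromycin: 22 mm is ≤ 23 mm ⇒ resistant
Nitrofurantoin (17 mm) ≥ 13 mm — susceptible
Minocycline 13 mm: in 13–15 mm → Intermediate
Chloramphenicol (22 mm) in 20–23 mm — intermediate
Imipenem 20 mm: ≤ 21 mm → Resistant
Erythromycin 28 mm: ≥ 25 mm — S
Cefuroxime (11 mm) ≤ 12 mm — Resistant
Fosfomycin 6 mm: ≤ 10 mm — Resistant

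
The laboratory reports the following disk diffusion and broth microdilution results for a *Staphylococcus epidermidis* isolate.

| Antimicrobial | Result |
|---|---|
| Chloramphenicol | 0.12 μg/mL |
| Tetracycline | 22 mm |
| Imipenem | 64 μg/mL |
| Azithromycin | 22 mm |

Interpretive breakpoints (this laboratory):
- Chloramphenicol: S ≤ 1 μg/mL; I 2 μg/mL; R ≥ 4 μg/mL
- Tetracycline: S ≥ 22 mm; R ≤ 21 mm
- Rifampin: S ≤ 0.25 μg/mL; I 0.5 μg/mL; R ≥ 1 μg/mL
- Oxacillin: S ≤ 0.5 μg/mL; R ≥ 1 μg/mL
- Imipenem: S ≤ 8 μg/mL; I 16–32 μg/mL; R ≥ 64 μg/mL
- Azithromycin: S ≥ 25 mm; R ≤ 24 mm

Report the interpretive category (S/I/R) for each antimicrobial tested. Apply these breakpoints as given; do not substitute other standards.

S, S, R, R

Chloramphenicol 0.12 μg/mL: ≤ 1 μg/mL → Susceptible
Tetracycline (22 mm) ≥ 22 mm — susceptible
Imipenem 64 μg/mL: ≥ 64 μg/mL — resistant
Azithromycin 22 mm: ≤ 24 mm → Resistant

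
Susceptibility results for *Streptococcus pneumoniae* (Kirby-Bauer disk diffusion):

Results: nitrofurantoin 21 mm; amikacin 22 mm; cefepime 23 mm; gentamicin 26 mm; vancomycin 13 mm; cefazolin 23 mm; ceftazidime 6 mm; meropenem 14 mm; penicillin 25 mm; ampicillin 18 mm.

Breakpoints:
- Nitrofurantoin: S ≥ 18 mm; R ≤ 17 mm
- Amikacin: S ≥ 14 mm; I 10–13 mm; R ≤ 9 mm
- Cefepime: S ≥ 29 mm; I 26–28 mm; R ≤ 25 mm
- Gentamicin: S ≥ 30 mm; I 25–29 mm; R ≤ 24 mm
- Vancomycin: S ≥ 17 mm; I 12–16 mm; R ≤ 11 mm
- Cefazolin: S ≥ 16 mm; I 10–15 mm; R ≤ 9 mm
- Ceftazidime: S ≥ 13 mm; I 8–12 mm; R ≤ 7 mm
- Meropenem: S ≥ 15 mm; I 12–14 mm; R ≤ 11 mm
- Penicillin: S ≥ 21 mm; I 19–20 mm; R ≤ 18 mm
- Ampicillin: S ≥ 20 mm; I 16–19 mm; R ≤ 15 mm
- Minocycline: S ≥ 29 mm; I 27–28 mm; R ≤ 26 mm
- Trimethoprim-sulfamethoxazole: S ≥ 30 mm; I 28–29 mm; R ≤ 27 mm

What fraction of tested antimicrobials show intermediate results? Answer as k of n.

Nitrofurantoin 21 mm: ≥ 18 mm — susceptible
Amikacin 22 mm: ≥ 14 mm ⇒ susceptible
Cefepime (23 mm) ≤ 25 mm — Resistant
Gentamicin 26 mm: in 25–29 mm — Intermediate
Vancomycin: 13 mm is in 12–16 mm → Intermediate
Cefazolin 23 mm: ≥ 16 mm → susceptible
Ceftazidime 6 mm: ≤ 7 mm → resistant
Meropenem (14 mm) in 12–14 mm → Intermediate
Penicillin: 25 mm is ≥ 21 mm → S
Ampicillin (18 mm) in 16–19 mm ⇒ I
Intermediate: 4/10

4 of 10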